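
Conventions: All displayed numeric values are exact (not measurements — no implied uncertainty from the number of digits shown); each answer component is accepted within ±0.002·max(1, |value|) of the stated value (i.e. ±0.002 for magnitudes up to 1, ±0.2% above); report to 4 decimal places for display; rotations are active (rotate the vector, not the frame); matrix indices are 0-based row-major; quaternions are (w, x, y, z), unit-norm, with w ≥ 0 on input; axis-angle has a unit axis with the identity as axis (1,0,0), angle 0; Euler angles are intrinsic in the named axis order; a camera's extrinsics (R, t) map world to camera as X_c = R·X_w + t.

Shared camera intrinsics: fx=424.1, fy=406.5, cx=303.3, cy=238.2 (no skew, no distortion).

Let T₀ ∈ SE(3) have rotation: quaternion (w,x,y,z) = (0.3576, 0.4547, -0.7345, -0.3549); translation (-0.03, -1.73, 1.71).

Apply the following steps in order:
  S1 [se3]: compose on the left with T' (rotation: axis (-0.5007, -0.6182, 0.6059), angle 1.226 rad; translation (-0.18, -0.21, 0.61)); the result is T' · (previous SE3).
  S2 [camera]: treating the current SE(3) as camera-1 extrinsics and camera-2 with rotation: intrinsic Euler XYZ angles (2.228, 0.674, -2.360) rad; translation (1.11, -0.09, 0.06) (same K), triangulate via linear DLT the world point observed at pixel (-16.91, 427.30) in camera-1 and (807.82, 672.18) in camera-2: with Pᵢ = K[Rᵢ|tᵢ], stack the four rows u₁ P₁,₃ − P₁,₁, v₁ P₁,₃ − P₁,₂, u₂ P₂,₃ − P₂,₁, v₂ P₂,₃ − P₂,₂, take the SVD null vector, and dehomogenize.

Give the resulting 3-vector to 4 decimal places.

result = (-1.6463, 1.4534, -1.3730)

after S1 (compose_se3): R=[0.0115 -0.9935 -0.1137; -0.7559 0.0658 -0.6513; 0.6546 0.0934 -0.7502], t=(-0.9014, -0.8739, 2.8364)
after S2 (triangulate): (-1.6463, 1.4534, -1.3730)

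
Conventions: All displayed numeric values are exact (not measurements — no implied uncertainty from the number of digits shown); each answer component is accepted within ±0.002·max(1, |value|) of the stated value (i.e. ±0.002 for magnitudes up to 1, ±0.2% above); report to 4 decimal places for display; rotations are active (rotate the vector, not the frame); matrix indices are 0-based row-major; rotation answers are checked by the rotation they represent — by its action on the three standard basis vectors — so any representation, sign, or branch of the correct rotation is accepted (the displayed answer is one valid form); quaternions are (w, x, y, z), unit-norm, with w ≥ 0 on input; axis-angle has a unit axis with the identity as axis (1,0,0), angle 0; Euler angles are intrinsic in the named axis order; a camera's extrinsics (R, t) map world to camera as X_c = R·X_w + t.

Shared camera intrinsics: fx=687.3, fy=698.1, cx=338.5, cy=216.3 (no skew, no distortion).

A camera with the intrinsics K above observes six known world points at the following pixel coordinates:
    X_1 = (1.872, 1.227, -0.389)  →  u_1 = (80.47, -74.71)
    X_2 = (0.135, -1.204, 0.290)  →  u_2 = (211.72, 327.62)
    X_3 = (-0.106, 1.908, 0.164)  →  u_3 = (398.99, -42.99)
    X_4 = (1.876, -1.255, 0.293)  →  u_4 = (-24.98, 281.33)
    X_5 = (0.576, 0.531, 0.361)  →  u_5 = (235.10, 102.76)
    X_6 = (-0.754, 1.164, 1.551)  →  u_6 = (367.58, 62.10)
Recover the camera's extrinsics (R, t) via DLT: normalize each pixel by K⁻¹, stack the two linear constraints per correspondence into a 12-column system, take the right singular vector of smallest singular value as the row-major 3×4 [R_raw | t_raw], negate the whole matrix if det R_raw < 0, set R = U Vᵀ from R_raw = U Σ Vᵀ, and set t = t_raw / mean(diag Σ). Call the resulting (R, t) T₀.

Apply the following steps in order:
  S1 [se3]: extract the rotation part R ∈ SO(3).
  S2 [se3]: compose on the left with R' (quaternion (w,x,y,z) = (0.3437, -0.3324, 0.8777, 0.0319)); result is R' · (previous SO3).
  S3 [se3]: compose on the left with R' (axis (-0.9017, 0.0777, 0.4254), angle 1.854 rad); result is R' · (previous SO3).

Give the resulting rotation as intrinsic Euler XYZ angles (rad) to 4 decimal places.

source (pnp_recover): camera pose = R=[-0.8697 0.3851 -0.3087; -0.2740 -0.8970 -0.3470; -0.4106 -0.2172 0.8856], t=(-0.3499, -0.0600, 5.0693)
after S1 (rot_of_se3): [-0.8697 0.3851 -0.3087; -0.2740 -0.8970 -0.3470; -0.4106 -0.2172 0.8856]
after S2 (compose_so3): [0.3989 0.2076 0.8932; 0.1587 -0.9750 0.1557; 0.9031 0.0797 -0.4219]
after S3 (compose_so3): [-0.1515 0.6104 0.7775; 0.9041 0.4035 -0.1406; -0.3996 0.6816 -0.6130]

rotation (euler_xyz) = (2.9160, 0.8907, -1.8140)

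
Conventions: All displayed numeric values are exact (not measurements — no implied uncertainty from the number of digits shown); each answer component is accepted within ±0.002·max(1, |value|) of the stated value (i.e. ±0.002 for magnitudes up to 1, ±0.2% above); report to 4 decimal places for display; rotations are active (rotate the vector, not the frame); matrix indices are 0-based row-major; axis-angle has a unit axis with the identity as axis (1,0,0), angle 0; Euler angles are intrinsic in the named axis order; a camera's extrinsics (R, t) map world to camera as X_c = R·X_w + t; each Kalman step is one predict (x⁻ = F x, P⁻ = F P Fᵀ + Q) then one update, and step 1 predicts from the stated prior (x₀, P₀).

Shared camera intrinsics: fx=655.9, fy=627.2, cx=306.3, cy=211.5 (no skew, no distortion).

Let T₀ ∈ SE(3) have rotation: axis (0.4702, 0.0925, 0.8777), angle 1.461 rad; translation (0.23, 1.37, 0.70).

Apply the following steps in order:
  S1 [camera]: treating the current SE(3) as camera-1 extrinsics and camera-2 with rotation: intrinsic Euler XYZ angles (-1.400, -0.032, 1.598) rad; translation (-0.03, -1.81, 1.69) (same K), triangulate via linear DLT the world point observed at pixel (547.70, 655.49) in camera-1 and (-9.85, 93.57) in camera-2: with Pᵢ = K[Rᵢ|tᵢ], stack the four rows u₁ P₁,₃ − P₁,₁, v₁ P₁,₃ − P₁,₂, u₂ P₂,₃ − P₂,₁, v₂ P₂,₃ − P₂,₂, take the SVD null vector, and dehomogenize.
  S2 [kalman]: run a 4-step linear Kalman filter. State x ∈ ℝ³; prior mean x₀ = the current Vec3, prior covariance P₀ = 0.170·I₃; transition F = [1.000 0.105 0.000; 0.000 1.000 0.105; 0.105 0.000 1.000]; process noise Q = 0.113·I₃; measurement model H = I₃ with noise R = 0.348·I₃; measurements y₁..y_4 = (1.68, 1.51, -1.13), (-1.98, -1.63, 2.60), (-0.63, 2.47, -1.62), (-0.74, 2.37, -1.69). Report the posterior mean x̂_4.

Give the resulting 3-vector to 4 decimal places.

result = (-0.4709, 1.5375, -0.6887)

after S1 (triangulate): (0.9264, 0.3985, 1.4948)
after S2 (kf_track): (-0.4709, 1.5375, -0.6887)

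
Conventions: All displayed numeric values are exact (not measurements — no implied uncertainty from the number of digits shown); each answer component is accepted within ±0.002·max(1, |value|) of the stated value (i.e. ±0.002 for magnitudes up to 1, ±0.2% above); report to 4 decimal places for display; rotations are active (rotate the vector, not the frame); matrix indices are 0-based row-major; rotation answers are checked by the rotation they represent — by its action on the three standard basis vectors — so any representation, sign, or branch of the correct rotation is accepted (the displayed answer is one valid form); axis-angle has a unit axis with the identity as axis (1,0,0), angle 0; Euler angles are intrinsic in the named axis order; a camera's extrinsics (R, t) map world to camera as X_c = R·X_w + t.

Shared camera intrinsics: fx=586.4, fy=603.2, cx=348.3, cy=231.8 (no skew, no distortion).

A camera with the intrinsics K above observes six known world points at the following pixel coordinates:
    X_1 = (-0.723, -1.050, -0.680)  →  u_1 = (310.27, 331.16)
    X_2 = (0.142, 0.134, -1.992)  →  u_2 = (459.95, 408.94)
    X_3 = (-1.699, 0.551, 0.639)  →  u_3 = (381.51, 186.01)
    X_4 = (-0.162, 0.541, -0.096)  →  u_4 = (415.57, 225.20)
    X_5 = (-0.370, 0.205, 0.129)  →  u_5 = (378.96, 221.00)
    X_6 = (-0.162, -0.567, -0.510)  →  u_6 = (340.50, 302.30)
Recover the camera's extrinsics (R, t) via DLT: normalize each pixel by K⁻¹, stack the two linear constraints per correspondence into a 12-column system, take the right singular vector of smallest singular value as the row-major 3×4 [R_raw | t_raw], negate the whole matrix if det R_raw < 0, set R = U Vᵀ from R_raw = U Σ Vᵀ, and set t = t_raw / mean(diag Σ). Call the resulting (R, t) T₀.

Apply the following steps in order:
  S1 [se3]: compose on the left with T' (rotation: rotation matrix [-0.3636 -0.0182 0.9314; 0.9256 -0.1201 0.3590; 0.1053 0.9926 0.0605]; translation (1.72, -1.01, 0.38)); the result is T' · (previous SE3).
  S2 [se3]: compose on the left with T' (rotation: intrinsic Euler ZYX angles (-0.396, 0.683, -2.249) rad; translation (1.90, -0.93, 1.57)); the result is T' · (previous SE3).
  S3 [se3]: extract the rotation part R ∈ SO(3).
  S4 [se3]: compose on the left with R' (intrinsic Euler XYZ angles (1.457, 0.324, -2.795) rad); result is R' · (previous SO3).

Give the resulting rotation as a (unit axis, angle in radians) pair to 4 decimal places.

rotation (axis_angle) = ((0.7236, -0.2289, -0.6512), 1.1111)

source (pnp_recover): camera pose = R=[-0.0013 0.9113 -0.4118; -0.0812 -0.4106 -0.9082; -0.9967 0.0323 0.0746], t=(0.2200, 0.0500, 6.3888)
after S1 (compose_se3): R=[-0.9263 -0.2938 0.2357; -0.3492 0.9043 -0.2454; -0.1411 -0.3096 -0.9403], t=(7.5895, 1.4811, 0.8393)
after S2 (compose_se3): R=[-0.4109 -0.8190 0.4004; 0.2902 -0.5339 -0.7942; 0.8643 -0.2101 0.4571], t=(6.2469, -3.0461, -4.5230)
after S3 (rot_of_se3): [-0.4109 -0.8190 0.4004; 0.2902 -0.5339 -0.7942; 0.8643 -0.2101 0.4571]
after S4 (compose_so3): [0.7350 0.4914 -0.4672; -0.6757 0.4728 -0.5655; -0.0570 0.7314 0.6796]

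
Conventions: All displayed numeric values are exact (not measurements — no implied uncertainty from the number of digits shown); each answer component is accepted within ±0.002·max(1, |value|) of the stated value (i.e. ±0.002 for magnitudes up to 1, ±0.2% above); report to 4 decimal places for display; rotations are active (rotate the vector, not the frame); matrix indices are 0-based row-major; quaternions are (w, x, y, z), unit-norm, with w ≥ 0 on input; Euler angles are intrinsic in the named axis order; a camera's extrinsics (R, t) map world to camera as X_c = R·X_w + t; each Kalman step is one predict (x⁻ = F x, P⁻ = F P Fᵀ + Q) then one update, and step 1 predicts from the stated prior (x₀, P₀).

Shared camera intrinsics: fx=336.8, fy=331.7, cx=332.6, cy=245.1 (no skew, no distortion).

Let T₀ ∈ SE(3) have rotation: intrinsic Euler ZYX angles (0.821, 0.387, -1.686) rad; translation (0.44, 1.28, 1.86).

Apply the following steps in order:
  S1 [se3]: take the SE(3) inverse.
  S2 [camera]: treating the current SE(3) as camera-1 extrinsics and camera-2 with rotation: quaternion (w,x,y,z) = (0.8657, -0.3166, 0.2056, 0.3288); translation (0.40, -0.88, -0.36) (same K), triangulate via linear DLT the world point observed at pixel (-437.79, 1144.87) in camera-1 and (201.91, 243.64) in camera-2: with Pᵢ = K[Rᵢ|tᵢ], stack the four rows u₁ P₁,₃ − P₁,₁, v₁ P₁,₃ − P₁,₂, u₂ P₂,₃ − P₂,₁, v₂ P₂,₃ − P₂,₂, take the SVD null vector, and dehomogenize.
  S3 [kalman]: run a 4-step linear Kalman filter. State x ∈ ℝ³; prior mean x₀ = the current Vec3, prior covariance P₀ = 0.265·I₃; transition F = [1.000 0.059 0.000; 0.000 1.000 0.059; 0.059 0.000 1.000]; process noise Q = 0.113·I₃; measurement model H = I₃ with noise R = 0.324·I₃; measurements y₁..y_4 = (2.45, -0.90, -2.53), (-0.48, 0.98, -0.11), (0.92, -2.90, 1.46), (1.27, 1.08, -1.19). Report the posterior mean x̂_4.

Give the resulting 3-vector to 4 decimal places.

result = (0.8612, -0.1376, -0.2602)

after S1 (invert_se3): R=[0.6311 0.6777 -0.3774; -0.1714 -0.3527 -0.9199; -0.7565 0.6452 -0.1064], t=(-0.4432, 2.2379, -0.2950)
after S2 (triangulate): (-0.5918, 0.5592, 1.1869)
after S3 (kf_track): (0.8612, -0.1376, -0.2602)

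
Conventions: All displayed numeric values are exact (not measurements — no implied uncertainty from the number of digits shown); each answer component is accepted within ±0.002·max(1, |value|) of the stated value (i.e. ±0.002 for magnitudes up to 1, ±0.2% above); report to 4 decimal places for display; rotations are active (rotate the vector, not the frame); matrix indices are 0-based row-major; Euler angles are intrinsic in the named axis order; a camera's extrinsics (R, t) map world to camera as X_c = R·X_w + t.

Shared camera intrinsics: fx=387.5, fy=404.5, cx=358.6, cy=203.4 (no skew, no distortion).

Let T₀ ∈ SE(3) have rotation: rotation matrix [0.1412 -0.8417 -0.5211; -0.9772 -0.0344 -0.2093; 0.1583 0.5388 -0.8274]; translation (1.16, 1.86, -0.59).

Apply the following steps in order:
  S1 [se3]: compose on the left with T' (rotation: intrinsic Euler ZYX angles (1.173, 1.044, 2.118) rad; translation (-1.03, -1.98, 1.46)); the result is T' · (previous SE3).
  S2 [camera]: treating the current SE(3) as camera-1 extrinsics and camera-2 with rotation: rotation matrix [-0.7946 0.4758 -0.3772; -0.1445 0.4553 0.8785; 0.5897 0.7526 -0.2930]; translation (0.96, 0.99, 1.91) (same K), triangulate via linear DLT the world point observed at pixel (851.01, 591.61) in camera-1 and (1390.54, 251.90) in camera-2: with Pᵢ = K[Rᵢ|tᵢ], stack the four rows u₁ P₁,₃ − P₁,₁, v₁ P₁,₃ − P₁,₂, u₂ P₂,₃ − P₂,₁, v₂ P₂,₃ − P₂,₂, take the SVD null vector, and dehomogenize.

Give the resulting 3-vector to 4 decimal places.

result = (-1.2491, -0.9628, -0.7424)

after S1 (compose_se3): R=[-0.6237 0.1401 -0.7690; -0.5206 -0.8083 0.2750; -0.5831 0.5719 0.5770], t=(0.2583, -0.1116, 1.4102)
after S2 (triangulate): (-1.2491, -0.9628, -0.7424)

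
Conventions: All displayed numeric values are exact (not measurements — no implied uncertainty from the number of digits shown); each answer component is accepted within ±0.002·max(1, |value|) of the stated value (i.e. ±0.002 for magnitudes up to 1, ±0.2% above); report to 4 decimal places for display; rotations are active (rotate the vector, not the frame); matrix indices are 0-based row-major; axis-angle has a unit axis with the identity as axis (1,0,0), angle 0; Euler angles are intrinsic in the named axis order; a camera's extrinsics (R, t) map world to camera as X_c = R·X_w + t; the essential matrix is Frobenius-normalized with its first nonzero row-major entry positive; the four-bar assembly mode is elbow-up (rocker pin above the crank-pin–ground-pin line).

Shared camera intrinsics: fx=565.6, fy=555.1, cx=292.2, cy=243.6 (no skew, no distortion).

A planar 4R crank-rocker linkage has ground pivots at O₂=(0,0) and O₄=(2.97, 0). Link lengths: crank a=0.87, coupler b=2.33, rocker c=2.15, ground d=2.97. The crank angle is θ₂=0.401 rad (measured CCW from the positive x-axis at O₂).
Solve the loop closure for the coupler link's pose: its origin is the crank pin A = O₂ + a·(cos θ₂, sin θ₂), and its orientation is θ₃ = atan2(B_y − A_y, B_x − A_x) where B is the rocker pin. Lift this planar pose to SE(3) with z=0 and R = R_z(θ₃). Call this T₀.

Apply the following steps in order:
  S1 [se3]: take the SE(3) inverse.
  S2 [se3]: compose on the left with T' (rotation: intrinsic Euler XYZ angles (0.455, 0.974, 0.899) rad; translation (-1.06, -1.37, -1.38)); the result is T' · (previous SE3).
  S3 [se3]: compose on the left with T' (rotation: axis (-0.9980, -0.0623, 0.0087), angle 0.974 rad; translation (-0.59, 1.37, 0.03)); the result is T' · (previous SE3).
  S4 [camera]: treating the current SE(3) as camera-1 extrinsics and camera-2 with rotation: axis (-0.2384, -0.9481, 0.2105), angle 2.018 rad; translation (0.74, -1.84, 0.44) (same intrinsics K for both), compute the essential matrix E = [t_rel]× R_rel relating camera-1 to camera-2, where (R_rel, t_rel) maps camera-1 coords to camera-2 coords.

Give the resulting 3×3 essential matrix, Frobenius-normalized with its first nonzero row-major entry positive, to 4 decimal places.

matrix = [0.1273 0.1955 -0.4433; 0.3647 0.4321 0.4118; 0.2066 0.2903 -0.3644]

source (fourbar_fk): coupler pose = R=[0.6725 -0.7401 0.0000; 0.7401 0.6725 0.0000; 0.0000 0.0000 1.0000], t=(0.8010, 0.3396, 0.0000)
after S1 (invert_se3): R=[0.6725 0.7401 0.0000; -0.7401 0.6725 -0.0000; 0.0000 0.0000 1.0000], t=(-0.7900, 0.3644, 0.0000)
after S2 (compose_se3): R=[0.5608 -0.0370 0.8271; 0.4218 0.8724 -0.2470; -0.7125 0.4874 0.5048], t=(-1.4966, -2.0041, -0.9748)
after S3 (compose_se3): R=[0.6077 -0.0464 0.7928; -0.3309 0.8927 0.3059; -0.7220 -0.4482 0.5271], t=(-2.0702, -0.6157, 1.0655)
after S4 (essential): [0.1273 0.1955 -0.4433; 0.3647 0.4321 0.4118; 0.2066 0.2903 -0.3644]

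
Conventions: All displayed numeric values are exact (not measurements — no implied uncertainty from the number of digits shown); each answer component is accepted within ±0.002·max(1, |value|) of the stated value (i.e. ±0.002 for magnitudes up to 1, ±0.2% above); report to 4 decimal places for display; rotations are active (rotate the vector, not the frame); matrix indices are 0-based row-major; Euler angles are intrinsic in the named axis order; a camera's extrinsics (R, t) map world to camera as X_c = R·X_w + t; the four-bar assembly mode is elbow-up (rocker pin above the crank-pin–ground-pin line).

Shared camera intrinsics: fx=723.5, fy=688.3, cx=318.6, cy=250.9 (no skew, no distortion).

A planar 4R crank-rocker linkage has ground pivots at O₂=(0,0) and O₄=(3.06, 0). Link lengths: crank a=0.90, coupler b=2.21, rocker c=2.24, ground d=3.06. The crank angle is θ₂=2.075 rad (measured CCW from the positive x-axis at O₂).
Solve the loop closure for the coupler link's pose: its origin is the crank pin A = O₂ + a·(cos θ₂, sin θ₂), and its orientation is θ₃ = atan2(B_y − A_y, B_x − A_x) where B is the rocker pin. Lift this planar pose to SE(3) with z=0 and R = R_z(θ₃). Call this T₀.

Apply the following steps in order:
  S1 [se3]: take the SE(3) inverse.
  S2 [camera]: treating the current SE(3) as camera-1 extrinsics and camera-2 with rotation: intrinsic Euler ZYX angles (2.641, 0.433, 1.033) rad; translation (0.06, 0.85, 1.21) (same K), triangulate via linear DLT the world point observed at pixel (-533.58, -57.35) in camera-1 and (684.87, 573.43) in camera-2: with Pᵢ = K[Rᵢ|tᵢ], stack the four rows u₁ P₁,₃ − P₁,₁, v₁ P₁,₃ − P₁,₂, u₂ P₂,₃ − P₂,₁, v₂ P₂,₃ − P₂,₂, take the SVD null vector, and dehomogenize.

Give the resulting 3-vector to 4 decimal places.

result = (-1.1272, 0.1009, 0.7741)

source (fourbar_fk): coupler pose = R=[0.9138 -0.4061 0.0000; 0.4061 0.9138 0.0000; 0.0000 0.0000 1.0000], t=(-0.4348, 0.7880, 0.0000)
after S1 (invert_se3): R=[0.9138 0.4061 0.0000; -0.4061 0.9138 0.0000; 0.0000 0.0000 1.0000], t=(0.0773, -0.8967, 0.0000)
after S2 (triangulate): (-1.1272, 0.1009, 0.7741)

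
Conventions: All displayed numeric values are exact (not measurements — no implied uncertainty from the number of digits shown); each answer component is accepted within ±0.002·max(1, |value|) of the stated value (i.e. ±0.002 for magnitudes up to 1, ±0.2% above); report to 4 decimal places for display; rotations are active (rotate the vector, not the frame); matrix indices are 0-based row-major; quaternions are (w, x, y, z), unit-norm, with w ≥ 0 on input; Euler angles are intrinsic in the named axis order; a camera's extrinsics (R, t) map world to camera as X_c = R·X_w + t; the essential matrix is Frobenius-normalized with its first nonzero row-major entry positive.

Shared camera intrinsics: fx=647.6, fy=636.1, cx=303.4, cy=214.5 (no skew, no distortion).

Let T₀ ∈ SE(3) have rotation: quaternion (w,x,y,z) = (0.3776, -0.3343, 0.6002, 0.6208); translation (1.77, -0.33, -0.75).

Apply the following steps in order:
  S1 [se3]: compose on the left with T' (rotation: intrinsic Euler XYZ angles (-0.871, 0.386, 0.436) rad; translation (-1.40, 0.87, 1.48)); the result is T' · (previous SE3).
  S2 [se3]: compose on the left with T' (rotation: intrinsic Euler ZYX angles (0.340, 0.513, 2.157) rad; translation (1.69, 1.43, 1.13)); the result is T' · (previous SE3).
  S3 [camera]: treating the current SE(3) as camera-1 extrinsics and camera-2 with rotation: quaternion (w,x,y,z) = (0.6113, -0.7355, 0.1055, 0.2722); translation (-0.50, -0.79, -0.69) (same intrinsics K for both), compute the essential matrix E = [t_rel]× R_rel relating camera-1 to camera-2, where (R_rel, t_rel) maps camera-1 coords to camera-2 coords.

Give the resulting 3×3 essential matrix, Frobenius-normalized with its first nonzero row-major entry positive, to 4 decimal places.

matrix = [0.3379 0.1362 -0.6027; -0.3162 0.3653 -0.1466; 0.3551 -0.3438 0.0689]

after S1 (compose_se3): R=[-0.7659 -0.5474 -0.3372; -0.5731 0.3437 0.7439; -0.2913 0.7630 -0.5770], t=(-0.0669, 0.1251, 0.2667)
after S2 (compose_se3): R=[-0.9621 -0.2371 0.1344; 0.2534 -0.9598 0.1209; 0.1003 0.1504 0.9835], t=(1.7122, 1.1288, 1.1251)
after S3 (essential): [0.3379 0.1362 -0.6027; -0.3162 0.3653 -0.1466; 0.3551 -0.3438 0.0689]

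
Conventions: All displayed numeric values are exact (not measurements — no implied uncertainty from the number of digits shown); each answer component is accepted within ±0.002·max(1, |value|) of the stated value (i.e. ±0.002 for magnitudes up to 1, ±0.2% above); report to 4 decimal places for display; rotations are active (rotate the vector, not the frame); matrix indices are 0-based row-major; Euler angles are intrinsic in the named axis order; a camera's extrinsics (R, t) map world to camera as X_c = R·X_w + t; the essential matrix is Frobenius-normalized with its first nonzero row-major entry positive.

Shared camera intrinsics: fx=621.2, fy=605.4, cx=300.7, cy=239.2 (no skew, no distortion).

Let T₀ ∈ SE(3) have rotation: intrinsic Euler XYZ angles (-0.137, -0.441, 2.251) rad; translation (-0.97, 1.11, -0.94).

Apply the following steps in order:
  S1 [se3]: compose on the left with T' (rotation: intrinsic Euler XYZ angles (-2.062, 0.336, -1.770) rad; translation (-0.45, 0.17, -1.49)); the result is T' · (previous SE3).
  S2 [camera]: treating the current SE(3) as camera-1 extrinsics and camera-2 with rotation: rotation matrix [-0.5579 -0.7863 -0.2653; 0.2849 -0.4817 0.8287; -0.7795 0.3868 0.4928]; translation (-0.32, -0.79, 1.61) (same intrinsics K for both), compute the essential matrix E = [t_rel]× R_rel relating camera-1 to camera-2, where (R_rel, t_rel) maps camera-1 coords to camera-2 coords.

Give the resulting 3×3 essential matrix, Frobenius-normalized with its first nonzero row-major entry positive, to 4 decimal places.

after S1 (compose_se3): R=[0.6624 -0.5672 0.4894; -0.7460 -0.4396 0.5002; -0.0686 -0.6964 -0.7144], t=(0.4485, -1.3295, -1.5171)
after S2 (essential): [0.2804 0.3764 -0.2861; -0.1945 -0.0081 -0.6232; -0.3714 -0.3548 -0.0877]

matrix = [0.2804 0.3764 -0.2861; -0.1945 -0.0081 -0.6232; -0.3714 -0.3548 -0.0877]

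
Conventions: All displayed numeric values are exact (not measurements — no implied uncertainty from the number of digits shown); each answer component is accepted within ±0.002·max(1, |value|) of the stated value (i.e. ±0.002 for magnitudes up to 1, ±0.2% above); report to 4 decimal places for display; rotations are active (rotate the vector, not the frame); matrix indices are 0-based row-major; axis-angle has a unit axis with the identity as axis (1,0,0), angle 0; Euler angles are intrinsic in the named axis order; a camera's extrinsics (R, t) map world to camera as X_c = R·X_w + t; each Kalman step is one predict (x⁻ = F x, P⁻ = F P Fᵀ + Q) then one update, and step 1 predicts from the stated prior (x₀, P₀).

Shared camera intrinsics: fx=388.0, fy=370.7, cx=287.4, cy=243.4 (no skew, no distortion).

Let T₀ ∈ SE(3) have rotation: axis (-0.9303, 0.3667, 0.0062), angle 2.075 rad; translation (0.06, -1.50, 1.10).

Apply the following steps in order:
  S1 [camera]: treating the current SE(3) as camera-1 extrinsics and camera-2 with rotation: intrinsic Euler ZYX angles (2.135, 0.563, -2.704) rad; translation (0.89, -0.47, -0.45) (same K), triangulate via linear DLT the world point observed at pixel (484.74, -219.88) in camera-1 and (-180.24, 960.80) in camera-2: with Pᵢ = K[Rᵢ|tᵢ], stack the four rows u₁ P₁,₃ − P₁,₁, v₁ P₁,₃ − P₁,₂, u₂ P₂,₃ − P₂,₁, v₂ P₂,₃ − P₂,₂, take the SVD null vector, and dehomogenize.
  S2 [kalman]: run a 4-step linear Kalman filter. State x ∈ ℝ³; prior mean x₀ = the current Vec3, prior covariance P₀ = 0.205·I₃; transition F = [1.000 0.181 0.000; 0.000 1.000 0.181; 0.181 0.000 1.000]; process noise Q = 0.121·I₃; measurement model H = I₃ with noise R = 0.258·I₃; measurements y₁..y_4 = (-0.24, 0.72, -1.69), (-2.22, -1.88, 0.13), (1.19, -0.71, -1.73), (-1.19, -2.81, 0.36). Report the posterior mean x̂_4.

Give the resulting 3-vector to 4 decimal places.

after S1 (triangulate): (1.3836, -1.3579, -1.7454)
after S2 (kf_track): (-0.6829, -2.0083, -0.5288)

result = (-0.6829, -2.0083, -0.5288)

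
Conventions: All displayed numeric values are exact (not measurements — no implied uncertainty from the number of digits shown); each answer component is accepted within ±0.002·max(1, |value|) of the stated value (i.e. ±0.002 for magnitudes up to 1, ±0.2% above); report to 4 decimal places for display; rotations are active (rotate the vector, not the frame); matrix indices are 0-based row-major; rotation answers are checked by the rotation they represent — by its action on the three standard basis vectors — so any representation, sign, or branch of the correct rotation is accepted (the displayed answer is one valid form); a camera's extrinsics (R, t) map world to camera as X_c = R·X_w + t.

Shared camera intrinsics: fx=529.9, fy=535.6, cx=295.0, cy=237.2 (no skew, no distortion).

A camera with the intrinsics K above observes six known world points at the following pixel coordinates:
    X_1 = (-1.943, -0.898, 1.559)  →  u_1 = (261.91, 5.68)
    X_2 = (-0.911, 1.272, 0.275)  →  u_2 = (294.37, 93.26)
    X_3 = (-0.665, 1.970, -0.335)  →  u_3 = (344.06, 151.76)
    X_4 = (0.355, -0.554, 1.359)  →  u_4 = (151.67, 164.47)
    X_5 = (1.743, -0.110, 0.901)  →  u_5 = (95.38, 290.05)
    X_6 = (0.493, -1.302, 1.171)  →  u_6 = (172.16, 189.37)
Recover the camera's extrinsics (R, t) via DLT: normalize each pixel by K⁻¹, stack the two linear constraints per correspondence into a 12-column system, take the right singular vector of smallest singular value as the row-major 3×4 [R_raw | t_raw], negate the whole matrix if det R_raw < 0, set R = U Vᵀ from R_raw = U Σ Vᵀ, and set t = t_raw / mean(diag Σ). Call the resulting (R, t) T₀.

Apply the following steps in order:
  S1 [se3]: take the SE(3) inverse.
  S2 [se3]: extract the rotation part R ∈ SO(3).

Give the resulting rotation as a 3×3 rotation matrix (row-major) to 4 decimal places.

source (pnp_recover): camera pose = R=[-0.6112 0.0047 -0.7915; 0.7915 0.0113 -0.6111; 0.0061 -0.9999 -0.0106], t=(-0.3499, -0.2701, 5.5403)
after S1 (invert_se3): R=[-0.6112 0.7915 0.0061; 0.0047 0.0113 -0.9999; -0.7915 -0.6111 -0.0106], t=(-0.0338, 5.5446, -0.3832)
after S2 (rot_of_se3): [-0.6112 0.7915 0.0061; 0.0047 0.0113 -0.9999; -0.7915 -0.6111 -0.0106]

rotation (matrix) = ((-0.6112, 0.7915, 0.0061), (0.0047, 0.0113, -0.9999), (-0.7915, -0.6111, -0.0106))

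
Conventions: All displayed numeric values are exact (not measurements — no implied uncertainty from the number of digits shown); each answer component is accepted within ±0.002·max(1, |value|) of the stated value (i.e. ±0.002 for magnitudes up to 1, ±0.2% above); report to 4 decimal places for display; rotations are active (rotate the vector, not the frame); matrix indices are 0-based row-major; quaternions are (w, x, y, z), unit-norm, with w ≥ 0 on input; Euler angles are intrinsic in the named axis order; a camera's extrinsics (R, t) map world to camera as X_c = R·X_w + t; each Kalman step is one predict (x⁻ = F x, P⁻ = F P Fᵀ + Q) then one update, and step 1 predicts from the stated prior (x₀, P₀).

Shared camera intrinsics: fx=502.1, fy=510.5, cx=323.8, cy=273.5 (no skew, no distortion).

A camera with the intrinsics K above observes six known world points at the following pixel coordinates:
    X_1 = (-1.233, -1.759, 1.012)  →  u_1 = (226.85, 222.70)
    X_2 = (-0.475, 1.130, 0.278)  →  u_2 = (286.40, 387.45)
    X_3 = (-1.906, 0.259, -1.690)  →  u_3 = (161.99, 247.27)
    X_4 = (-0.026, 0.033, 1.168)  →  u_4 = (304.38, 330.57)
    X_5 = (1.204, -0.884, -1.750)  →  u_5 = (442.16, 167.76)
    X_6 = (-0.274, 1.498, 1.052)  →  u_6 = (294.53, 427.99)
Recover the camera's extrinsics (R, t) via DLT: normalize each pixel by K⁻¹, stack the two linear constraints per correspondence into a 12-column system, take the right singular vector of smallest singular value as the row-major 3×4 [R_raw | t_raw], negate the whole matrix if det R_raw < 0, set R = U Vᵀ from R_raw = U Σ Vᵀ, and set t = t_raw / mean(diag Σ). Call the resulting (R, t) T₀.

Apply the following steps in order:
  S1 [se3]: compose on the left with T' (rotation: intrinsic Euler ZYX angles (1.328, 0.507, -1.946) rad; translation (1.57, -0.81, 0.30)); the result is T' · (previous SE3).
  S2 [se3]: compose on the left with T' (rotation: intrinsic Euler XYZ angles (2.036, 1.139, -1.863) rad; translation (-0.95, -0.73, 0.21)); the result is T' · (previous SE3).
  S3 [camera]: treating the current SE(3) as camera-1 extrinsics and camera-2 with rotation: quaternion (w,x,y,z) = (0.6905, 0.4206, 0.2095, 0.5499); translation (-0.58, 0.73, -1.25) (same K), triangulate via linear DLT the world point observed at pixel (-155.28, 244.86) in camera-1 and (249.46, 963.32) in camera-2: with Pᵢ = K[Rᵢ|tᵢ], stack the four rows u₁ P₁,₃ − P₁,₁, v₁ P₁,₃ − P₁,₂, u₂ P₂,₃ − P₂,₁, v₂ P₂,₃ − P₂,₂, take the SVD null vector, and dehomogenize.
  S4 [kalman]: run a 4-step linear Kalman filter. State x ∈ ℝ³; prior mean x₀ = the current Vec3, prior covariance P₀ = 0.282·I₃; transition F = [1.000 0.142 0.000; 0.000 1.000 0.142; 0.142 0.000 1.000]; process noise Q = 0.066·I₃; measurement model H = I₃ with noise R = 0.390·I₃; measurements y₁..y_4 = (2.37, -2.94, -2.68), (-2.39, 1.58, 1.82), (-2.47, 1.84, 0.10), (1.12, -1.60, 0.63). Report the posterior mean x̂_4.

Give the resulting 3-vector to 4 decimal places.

source (pnp_recover): camera pose = R=[0.9774 0.0770 -0.1967; 0.0203 0.8926 0.4504; 0.2103 -0.4442 0.8709], t=(-0.0501, 0.3200, 6.8296)
after S1 (compose_se3): R=[0.0116 0.6569 -0.7538; 0.8294 -0.4274 -0.3597; -0.5585 -0.6211 -0.5498], t=(-4.8217, -0.6729, -2.1239)
after S2 (compose_se3): R=[-0.1762 -0.8146 -0.5526; 0.9630 -0.0265 -0.2680; 0.2037 -0.5795 0.7891], t=(-2.5674, -1.4895, 5.2120)
after S3 (triangulate): (1.6590, 1.9794, 1.3529)
after S4 (kf_track): (-0.0193, 0.0492, 0.3371)

result = (-0.0193, 0.0492, 0.3371)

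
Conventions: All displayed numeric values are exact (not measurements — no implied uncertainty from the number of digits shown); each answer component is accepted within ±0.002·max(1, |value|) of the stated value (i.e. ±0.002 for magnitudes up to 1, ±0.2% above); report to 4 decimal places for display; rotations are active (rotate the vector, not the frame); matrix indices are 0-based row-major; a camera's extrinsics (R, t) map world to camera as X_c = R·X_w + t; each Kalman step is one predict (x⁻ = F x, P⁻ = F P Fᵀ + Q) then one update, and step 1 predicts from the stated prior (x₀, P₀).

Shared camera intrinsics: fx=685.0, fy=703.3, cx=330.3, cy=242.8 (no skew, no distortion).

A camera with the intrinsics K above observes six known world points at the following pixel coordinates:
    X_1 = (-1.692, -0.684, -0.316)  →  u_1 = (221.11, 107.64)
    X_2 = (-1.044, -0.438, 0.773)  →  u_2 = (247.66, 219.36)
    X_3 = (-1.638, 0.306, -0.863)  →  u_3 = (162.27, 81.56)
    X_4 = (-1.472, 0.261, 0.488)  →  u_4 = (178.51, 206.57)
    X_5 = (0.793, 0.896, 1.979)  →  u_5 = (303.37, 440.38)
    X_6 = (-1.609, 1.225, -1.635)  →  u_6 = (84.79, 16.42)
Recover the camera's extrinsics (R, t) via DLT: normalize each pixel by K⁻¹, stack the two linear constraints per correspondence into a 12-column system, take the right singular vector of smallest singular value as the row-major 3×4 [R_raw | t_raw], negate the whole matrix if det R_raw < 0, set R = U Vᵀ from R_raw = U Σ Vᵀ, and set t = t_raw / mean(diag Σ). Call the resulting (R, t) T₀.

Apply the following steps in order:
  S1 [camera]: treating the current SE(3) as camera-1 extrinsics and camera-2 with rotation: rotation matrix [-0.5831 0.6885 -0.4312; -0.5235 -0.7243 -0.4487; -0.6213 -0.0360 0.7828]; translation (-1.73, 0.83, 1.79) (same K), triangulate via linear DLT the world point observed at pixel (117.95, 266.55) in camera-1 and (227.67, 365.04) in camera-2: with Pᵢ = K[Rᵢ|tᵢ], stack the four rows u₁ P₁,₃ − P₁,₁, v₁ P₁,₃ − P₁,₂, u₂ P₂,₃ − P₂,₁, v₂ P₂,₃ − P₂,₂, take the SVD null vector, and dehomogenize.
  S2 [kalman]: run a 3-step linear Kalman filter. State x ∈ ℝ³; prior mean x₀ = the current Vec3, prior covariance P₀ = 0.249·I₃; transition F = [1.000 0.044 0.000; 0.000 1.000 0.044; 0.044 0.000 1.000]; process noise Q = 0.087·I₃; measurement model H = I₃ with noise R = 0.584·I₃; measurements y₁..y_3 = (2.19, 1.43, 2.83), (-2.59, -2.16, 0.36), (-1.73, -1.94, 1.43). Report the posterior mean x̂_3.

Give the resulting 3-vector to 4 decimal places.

result = (-1.3239, -0.5842, 1.2078)

source (pnp_recover): camera pose = R=[0.8379 -0.5346 -0.1100; 0.3626 0.3945 0.8444; -0.4080 -0.7474 0.5244], t=(-0.2390, -0.3697, 6.8611)
after S1 (triangulate): (-1.8071, 0.8623, 1.1124)
after S2 (kf_track): (-1.3239, -0.5842, 1.2078)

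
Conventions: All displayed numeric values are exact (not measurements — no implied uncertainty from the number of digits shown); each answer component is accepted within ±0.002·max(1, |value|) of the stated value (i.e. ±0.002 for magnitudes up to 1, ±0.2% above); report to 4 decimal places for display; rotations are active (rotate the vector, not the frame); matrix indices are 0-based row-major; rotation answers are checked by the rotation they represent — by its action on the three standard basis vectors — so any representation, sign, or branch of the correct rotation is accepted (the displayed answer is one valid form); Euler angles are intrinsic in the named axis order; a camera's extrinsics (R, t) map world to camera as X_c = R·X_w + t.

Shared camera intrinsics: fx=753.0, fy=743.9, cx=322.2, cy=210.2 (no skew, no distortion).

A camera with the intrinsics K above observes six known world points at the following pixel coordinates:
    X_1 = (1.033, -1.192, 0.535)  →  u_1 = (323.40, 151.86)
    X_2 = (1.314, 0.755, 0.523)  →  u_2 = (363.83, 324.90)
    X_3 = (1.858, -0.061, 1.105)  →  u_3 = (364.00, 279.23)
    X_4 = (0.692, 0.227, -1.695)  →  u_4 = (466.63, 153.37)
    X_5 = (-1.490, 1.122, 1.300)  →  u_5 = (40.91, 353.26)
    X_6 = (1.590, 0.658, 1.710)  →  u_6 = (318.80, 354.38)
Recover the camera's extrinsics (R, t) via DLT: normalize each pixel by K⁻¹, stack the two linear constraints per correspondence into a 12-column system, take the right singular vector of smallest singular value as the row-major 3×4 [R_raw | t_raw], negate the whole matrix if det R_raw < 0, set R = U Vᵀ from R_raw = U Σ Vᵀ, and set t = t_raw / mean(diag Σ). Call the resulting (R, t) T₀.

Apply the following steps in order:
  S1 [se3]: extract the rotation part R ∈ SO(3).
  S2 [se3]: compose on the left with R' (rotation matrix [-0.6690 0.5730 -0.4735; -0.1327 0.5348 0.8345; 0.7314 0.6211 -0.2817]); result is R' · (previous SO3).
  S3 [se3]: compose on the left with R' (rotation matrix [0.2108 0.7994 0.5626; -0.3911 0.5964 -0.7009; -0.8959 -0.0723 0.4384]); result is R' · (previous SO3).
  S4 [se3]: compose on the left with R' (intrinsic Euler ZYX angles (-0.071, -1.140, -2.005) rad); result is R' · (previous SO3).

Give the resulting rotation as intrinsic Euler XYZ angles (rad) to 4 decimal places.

rotation (euler_xyz) = (1.1132, 0.5918, 0.5950)

source (pnp_recover): camera pose = R=[0.8267 0.0778 -0.5573; 0.2104 0.8758 0.4343; 0.5219 -0.4763 0.7077], t=(-0.4501, -0.0399, 6.6001)
after S1 (rot_of_se3): [0.8267 0.0778 -0.5573; 0.2104 0.8758 0.4343; 0.5219 -0.4763 0.7077]
after S2 (compose_so3): [-0.6796 0.6753 0.2866; 0.4383 0.0606 0.8968; 0.5883 0.7350 -0.3372]
after S3 (compose_so3): [0.5381 0.6043 0.5876; 0.1149 -0.7432 0.6591; 0.8350 -0.2871 -0.4694]
after S4 (compose_so3): [0.6873 -0.4652 0.5579; 0.6621 0.0854 -0.7445; 0.2987 0.8811 0.3667]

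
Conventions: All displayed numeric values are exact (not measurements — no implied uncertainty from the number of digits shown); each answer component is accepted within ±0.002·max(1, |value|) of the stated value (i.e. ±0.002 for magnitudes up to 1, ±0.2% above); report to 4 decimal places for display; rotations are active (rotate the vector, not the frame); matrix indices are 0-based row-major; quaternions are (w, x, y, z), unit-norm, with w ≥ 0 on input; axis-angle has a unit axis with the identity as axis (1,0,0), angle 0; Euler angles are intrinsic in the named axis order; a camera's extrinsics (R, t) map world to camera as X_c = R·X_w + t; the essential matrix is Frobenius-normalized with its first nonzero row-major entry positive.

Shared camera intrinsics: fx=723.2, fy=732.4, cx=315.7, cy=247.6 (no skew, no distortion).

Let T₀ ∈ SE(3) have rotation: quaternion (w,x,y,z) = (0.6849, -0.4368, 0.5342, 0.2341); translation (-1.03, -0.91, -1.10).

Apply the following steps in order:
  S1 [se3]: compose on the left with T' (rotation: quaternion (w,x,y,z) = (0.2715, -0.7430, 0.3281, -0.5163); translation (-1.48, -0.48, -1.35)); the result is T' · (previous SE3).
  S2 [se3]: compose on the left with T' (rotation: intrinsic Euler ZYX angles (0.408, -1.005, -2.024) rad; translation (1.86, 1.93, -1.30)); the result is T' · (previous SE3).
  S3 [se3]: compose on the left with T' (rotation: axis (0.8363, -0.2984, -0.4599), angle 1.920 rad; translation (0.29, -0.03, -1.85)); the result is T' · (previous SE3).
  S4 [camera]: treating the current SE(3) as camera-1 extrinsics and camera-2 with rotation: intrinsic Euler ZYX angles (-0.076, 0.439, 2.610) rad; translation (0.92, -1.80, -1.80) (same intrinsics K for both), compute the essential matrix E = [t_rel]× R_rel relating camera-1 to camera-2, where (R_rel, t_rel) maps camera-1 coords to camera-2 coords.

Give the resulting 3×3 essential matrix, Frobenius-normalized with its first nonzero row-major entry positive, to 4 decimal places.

after S1 (compose_se3): R=[-0.7744 -0.6327 0.0019; -0.2130 0.2578 -0.9424; 0.5957 -0.7302 -0.3344], t=(-2.5905, 0.8198, -0.9299)
after S2 (compose_se3): R=[-0.5769 -0.0742 -0.8135; 0.4357 -0.8703 -0.2296; -0.6909 -0.4869 0.5344], t=(1.3150, 0.3926, -3.6636)
after S3 (compose_se3): R=[0.2486 0.2590 -0.9333; 0.7612 0.5436 0.3536; 0.5990 -0.7984 -0.0620], t=(4.0312, 1.0782, -1.5660)
after S4 (essential): [0.0617 -0.4320 0.5168; -0.2754 -0.4907 -0.4167; 0.0217 0.2056 -0.0976]

matrix = [0.0617 -0.4320 0.5168; -0.2754 -0.4907 -0.4167; 0.0217 0.2056 -0.0976]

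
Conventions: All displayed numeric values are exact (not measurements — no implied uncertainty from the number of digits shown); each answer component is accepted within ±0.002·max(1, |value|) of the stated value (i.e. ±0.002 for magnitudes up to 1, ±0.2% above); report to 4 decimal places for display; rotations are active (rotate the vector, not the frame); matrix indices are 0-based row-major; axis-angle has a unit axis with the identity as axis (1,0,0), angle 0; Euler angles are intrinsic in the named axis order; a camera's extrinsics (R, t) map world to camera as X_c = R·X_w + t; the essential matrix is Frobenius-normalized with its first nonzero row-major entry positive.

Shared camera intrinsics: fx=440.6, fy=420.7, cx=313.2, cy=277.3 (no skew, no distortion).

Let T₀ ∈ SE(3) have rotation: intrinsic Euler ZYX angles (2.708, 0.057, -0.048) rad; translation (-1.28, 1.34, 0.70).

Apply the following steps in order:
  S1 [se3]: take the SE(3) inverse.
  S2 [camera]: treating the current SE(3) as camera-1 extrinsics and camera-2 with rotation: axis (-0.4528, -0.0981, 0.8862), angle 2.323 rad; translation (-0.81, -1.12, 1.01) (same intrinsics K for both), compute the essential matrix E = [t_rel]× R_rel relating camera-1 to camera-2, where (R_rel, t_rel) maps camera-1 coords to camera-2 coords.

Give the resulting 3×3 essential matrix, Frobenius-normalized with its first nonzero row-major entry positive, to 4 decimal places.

after S1 (invert_se3): R=[-0.9060 0.4195 -0.0570; -0.4172 -0.9076 -0.0479; -0.0718 -0.0196 0.9972], t=(-1.6819, 0.7157, -0.7636)
after S2 (essential): [0.1226 -0.4491 -0.4219; 0.1345 0.4278 0.0041; 0.3659 0.2848 -0.4349]

matrix = [0.1226 -0.4491 -0.4219; 0.1345 0.4278 0.0041; 0.3659 0.2848 -0.4349]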